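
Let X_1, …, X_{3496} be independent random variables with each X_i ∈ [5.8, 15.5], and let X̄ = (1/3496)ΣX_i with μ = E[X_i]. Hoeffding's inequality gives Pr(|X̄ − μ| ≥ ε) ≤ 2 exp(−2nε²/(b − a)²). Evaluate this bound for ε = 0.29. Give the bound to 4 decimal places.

Exponent: 2nε²/(b − a)² = 2·3496·0.29² / 9.7² = 6.24962.
Bound = 2·exp(−6.24962) = 0.00386.

0.0039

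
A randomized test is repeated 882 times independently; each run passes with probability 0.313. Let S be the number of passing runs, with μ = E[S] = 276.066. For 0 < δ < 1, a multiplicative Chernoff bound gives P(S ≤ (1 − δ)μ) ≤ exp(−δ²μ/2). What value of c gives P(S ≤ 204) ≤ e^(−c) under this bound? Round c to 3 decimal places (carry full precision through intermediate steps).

Write 204 = (1 − δ)μ, so δ = 1 − 204/276.066 = 0.2610463…
Then the exponent is δ²μ/2 = (μ − 204)²/(2μ) = 9.406280.

9.406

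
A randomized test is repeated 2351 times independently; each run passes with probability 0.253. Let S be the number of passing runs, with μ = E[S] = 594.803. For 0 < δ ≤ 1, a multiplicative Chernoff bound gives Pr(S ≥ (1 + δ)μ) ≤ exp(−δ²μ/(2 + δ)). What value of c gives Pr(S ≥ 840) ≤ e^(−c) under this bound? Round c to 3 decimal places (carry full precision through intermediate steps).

Write 840 = (1 + δ)μ, so δ = 840/594.803 − 1 = 0.4122323…
Then the exponent is δ²μ/(2 + δ) = (840 − μ)² / (μ·(2 + δ)) = 41.902316.

41.902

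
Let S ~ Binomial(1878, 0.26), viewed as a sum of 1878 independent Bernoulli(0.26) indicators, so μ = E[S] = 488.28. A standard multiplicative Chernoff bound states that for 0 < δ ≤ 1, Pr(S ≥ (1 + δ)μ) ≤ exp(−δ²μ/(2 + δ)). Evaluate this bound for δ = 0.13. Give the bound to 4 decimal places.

Exponent = δ²μ/(2 + δ) = 0.13²·488.28/2.13 = 3.8741.
Bound = exp(−3.8741) = 0.02077.

0.0208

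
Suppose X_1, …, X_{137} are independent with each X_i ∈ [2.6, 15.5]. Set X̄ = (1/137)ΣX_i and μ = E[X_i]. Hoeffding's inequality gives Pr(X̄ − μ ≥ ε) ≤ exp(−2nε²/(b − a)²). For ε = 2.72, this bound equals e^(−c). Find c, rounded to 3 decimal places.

c = 2nε²/(b − a)² = 2·137·2.72² / 12.9² = 12.1817.

12.182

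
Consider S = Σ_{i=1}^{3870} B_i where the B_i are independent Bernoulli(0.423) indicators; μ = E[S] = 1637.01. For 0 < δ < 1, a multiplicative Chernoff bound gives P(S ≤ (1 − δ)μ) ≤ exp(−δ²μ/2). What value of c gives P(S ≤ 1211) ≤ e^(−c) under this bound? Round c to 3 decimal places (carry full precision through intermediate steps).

55.432

Write 1211 = (1 − δ)μ, so δ = 1 − 1211/1637.01 = 0.2602367…
Then the exponent is δ²μ/2 = (μ − 1211)²/(2μ) = 55.431708.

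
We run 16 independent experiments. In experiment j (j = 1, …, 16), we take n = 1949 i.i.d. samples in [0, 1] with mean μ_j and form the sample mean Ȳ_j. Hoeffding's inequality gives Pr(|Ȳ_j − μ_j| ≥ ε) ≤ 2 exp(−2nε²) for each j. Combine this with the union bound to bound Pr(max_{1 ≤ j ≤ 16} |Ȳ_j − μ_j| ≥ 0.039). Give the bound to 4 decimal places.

0.0852

Per-experiment Hoeffding bound: 2·exp(−2·1949·0.039²) = 2·exp(−5.92886) = 0.005323.
Union bound over 16 events: 16·0.005323 = 0.08517.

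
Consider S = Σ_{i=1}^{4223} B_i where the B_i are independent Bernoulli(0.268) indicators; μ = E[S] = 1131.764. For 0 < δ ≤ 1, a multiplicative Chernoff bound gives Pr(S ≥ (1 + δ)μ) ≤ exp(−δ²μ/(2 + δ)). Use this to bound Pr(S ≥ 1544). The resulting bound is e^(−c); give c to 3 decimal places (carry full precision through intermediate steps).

63.510

Write 1544 = (1 + δ)μ, so δ = 1544/1131.764 − 1 = 0.364242…
Then the exponent is δ²μ/(2 + δ) = (1544 − μ)² / (μ·(2 + δ)) = 63.510280.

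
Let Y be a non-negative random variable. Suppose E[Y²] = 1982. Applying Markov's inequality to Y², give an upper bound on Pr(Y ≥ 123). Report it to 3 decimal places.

0.131

Since Y ≥ 0, the event {Y ≥ 123} is the same as {Y² ≥ 15129}.
Markov's inequality applied to Y² gives Pr(Y² ≥ 15129) ≤ E[Y²]/15129 = 1982/15129 = 0.1310.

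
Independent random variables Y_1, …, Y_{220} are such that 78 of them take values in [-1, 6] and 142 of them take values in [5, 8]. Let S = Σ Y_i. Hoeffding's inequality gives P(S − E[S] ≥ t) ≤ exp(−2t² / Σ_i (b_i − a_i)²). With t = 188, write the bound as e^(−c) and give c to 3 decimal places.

13.860

Σ(b_i − a_i)² = 78·7² + 142·3² = 5100.
c = 2t² / 5100 = 2·188² / 5100 = 13.8604.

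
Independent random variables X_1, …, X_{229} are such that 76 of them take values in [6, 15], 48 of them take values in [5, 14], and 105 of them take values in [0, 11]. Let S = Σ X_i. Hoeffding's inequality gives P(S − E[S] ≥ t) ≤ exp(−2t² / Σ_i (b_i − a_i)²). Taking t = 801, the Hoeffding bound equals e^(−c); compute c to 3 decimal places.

56.407

Σ(b_i − a_i)² = 76·9² + 48·9² + 105·11² = 22749.
c = 2t² / 22749 = 2·801² / 22749 = 56.4070.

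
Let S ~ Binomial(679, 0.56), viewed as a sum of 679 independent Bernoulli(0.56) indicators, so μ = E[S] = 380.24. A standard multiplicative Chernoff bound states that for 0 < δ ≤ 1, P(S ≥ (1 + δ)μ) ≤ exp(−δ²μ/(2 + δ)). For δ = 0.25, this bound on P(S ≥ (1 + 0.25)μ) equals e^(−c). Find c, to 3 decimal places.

c = δ²μ/(2 + δ) = 0.25²·380.24/(2 + 0.25) = 10.5622.

10.562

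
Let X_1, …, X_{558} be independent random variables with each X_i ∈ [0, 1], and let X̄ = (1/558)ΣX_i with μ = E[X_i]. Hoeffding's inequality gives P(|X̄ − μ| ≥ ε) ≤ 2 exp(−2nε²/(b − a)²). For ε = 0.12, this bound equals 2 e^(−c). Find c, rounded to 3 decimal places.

c = 2nε²/(b − a)² = 2·558·0.12² / 1² = 16.0704.

16.070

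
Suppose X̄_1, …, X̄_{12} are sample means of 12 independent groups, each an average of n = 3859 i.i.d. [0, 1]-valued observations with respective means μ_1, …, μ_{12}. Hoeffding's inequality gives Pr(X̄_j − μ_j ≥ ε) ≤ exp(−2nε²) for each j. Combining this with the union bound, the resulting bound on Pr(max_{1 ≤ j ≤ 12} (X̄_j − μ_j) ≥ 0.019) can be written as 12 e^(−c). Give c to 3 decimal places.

2.786

Union bound over the 12 events: Pr(max_{1 ≤ j ≤ 12} (X̄_j − μ_j) ≥ 0.019) ≤ 12·exp(−2nε²) = 12 exp(−2·3859·0.019²).
So c = 2·3859·0.019² = 2.7862.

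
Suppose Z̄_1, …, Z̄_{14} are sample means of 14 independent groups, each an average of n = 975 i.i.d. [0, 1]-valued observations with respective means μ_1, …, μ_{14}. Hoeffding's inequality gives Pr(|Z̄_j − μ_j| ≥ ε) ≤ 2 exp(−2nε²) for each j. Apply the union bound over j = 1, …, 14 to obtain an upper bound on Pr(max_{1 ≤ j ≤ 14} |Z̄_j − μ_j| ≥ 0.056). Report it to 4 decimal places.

Per-experiment Hoeffding bound: 2·exp(−2·975·0.056²) = 2·exp(−6.11520) = 0.0044181.
Union bound over 14 events: 14·0.0044181 = 0.06185.

0.0619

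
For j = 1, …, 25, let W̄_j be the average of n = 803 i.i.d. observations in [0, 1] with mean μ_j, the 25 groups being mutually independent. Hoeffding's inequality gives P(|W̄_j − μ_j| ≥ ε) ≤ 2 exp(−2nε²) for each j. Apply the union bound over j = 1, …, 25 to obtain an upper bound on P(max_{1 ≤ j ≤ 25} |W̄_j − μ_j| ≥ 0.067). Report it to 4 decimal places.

0.0370

Per-experiment Hoeffding bound: 2·exp(−2·803·0.067²) = 2·exp(−7.20933) = 0.0014793.
Union bound over 25 events: 25·0.0014793 = 0.03698.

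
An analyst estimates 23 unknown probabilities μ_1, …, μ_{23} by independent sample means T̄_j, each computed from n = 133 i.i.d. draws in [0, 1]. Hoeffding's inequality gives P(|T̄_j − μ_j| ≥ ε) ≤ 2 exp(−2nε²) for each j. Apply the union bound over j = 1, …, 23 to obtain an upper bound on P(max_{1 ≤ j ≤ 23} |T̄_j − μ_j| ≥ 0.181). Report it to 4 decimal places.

Per-experiment Hoeffding bound: 2·exp(−2·133·0.181²) = 2·exp(−8.71443) = 0.0003284.
Union bound over 23 events: 23·0.0003284 = 0.00755.

0.0076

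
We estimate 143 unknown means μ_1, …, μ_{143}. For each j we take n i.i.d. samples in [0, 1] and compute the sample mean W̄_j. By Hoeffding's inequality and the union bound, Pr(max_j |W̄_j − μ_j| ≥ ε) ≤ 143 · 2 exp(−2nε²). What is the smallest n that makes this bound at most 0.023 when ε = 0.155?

Need 2·143·exp(−2nε²) ≤ 0.023, i.e. exp(−2nε²) ≤ 0.023/286.
So 2nε² ≥ ln(286/0.023) = 9.428253.
Hence n ≥ 9.428253/(2·0.155²) = 196.218.
The smallest integer n is 197.

197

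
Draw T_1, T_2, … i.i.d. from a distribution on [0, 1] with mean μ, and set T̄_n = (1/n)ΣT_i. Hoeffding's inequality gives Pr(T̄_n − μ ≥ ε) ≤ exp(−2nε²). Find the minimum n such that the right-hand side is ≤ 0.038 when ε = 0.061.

440

Require exp(−2nε²) ≤ 0.038, i.e. 2nε² ≥ ln(1/0.038) = 3.270169.
So n ≥ 3.270169 / (2·0.061²) = 439.421.
The smallest integer n is 440.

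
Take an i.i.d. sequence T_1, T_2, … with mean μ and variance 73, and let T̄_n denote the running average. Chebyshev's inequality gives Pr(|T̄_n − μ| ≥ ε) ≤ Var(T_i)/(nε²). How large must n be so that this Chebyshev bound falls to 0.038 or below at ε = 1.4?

981

Require 73/(n·1.4²) ≤ 0.038, i.e. n ≥ 73/(0.038·1.4²) = 980.129.
The smallest integer n is 981.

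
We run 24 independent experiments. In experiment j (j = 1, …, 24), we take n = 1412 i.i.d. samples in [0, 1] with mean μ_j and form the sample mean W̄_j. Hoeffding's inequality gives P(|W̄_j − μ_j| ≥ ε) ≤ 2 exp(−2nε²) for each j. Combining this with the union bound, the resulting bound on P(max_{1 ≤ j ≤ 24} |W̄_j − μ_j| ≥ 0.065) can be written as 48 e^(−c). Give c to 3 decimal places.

11.931

Union bound over the 24 events: P(max_{1 ≤ j ≤ 24} |W̄_j − μ_j| ≥ 0.065) ≤ 24·2·exp(−2nε²) = 48 exp(−2·1412·0.065²).
So c = 2·1412·0.065² = 11.9314.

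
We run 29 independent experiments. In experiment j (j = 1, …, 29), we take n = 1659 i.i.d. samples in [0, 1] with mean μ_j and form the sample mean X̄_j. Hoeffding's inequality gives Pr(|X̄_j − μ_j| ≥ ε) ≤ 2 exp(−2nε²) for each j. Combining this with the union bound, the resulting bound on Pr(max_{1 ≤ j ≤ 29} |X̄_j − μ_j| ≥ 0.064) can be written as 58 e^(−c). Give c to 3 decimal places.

13.591

Union bound over the 29 events: Pr(max_{1 ≤ j ≤ 29} |X̄_j − μ_j| ≥ 0.064) ≤ 29·2·exp(−2nε²) = 58 exp(−2·1659·0.064²).
So c = 2·1659·0.064² = 13.5905.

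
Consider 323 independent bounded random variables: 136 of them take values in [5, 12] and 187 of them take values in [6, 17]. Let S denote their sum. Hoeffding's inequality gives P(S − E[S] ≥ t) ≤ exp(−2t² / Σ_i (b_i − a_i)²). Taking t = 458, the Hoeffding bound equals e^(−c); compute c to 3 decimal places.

Σ(b_i − a_i)² = 136·7² + 187·11² = 29291.
c = 2t² / 29291 = 2·458² / 29291 = 14.3228.

14.323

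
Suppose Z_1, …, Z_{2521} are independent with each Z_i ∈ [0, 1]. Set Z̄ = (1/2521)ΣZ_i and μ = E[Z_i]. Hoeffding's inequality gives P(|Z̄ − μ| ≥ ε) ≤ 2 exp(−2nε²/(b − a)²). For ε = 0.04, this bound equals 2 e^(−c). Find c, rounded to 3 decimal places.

8.067

c = 2nε²/(b − a)² = 2·2521·0.04² / 1² = 8.0672.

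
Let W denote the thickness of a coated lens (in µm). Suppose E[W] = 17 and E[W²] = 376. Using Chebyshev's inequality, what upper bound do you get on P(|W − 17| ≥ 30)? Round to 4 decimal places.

Var(W) = E[W²] − (E[W])² = 376 − 289 = 87.
Chebyshev's inequality: P(|W − μ| ≥ t) ≤ Var(W)/t² = 87/900 = 0.0967.

0.0967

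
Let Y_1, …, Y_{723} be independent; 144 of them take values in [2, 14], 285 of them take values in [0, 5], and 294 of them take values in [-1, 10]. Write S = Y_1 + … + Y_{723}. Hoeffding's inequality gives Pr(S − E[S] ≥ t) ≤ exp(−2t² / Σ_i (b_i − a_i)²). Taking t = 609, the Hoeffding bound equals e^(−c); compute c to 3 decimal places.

Σ(b_i − a_i)² = 144·12² + 285·5² + 294·11² = 63435.
c = 2t² / 63435 = 2·609² / 63435 = 11.6933.

11.693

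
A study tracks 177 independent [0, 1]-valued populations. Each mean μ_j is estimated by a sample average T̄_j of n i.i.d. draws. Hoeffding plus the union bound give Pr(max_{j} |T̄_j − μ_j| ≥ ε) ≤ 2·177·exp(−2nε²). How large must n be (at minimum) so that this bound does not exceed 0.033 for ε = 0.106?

413

Need 2·177·exp(−2nε²) ≤ 0.033, i.e. exp(−2nε²) ≤ 0.033/354.
So 2nε² ≥ ln(354/0.033) = 9.280545.
Hence n ≥ 9.280545/(2·0.106²) = 412.983.
The smallest integer n is 413.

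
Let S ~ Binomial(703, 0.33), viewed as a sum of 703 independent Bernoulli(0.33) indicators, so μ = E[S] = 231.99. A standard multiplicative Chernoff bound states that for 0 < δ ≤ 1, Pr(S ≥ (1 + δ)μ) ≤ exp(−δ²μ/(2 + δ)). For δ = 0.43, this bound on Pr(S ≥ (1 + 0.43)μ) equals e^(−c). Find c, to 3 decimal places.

c = δ²μ/(2 + δ) = 0.43²·231.99/(2 + 0.43) = 17.6522.

17.652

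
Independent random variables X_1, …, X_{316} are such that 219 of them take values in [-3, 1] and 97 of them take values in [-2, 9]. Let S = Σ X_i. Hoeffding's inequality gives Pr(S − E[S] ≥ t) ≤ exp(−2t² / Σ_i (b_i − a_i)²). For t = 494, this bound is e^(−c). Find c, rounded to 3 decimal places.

Σ(b_i − a_i)² = 219·4² + 97·11² = 15241.
c = 2t² / 15241 = 2·494² / 15241 = 32.0236.

32.024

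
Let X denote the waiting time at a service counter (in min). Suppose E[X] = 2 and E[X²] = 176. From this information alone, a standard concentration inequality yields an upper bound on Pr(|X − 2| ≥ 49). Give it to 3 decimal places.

0.072

The first two moments determine the variance, so Chebyshev's inequality is the sharpest standard bound available.
Var(X) = E[X²] − (E[X])² = 176 − 4 = 172.
Chebyshev's inequality: Pr(|X − μ| ≥ t) ≤ Var(X)/t² = 172/2401 = 0.0716.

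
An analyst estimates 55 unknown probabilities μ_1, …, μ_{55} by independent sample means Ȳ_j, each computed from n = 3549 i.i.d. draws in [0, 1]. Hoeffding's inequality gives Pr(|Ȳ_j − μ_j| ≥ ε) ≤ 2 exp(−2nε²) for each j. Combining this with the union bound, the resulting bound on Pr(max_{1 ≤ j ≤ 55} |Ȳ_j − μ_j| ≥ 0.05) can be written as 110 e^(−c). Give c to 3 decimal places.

Union bound over the 55 events: Pr(max_{1 ≤ j ≤ 55} |Ȳ_j − μ_j| ≥ 0.05) ≤ 55·2·exp(−2nε²) = 110 exp(−2·3549·0.05²).
So c = 2·3549·0.05² = 17.7450.

17.745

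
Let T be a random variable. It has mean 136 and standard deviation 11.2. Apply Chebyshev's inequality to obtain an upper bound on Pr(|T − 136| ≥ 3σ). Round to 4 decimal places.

Chebyshev: Pr(|T − μ| ≥ t) ≤ Var(T)/t².
Var(T) = σ² = 11.2² = 125.44.
t = 3·11.2 = 33.6.
Bound = 125.44 / 1128.96 = 0.1111.

0.1111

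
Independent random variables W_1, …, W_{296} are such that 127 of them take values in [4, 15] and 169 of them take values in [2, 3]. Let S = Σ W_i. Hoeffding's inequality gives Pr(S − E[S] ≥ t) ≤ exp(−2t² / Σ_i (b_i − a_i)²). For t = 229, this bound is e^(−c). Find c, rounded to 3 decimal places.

6.751

Σ(b_i − a_i)² = 127·11² + 169·1² = 15536.
c = 2t² / 15536 = 2·229² / 15536 = 6.7509.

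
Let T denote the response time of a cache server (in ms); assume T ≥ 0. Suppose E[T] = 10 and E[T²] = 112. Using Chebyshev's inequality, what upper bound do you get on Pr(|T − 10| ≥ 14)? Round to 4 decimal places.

0.0612

Var(T) = E[T²] − (E[T])² = 112 − 100 = 12.
Chebyshev's inequality: Pr(|T − μ| ≥ t) ≤ Var(T)/t² = 12/196 = 0.0612.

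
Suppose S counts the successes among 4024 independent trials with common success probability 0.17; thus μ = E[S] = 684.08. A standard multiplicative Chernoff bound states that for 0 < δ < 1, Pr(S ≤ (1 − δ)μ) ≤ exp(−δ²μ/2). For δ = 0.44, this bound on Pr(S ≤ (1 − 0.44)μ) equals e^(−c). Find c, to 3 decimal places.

66.219

c = δ²μ/2 = 0.44²·684.08/2 = 66.2189.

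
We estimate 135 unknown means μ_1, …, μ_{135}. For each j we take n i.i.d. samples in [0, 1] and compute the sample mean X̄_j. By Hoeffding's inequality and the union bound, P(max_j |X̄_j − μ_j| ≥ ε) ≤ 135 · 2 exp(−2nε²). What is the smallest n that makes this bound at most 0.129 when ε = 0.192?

104

Need 2·135·exp(−2nε²) ≤ 0.129, i.e. exp(−2nε²) ≤ 0.129/270.
So 2nε² ≥ ln(270/0.129) = 7.646365.
Hence n ≥ 7.646365/(2·0.192²) = 103.710.
The smallest integer n is 104.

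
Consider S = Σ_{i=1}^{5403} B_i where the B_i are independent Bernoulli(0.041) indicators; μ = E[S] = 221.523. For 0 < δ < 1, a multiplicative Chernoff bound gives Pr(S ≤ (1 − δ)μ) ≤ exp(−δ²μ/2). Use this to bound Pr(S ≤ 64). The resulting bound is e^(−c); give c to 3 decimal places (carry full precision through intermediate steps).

Write 64 = (1 − δ)μ, so δ = 1 − 64/221.523 = 0.7110909…
Then the exponent is δ²μ/2 = (μ − 64)²/(2μ) = 56.006590.

56.007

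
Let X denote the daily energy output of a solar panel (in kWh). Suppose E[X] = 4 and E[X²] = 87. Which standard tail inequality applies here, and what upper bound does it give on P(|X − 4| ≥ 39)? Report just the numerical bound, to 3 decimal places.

The first two moments determine the variance, so Chebyshev's inequality is the sharpest standard bound available.
Var(X) = E[X²] − (E[X])² = 87 − 16 = 71.
Chebyshev's inequality: P(|X − μ| ≥ t) ≤ Var(X)/t² = 71/1521 = 0.0467.

0.047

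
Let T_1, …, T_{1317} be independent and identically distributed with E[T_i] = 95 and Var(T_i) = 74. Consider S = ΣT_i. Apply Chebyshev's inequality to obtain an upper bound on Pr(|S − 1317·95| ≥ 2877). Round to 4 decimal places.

0.0118

Var(S) = n·Var(T_i) = 1317·74 = 97458.
Chebyshev: Pr(|S − 1317·95| ≥ 2877) ≤ Var(S)/2877² = 97458/8277129 = 0.0118.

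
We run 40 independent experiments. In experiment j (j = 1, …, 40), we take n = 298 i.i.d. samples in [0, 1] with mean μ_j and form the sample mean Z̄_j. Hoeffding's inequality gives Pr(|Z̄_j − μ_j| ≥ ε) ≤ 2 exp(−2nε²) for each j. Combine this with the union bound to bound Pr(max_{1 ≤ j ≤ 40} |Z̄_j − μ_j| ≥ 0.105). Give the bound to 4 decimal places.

Per-experiment Hoeffding bound: 2·exp(−2·298·0.105²) = 2·exp(−6.57090) = 0.0028011.
Union bound over 40 events: 40·0.0028011 = 0.11204.

0.1120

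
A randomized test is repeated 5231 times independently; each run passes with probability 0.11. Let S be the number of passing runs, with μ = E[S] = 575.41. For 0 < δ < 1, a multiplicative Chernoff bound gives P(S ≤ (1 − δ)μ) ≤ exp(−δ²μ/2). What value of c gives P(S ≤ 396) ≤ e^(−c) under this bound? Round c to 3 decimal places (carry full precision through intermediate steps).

Write 396 = (1 − δ)μ, so δ = 1 − 396/575.41 = 0.3117951…
Then the exponent is δ²μ/2 = (μ − 396)²/(2μ) = 27.969577.

27.970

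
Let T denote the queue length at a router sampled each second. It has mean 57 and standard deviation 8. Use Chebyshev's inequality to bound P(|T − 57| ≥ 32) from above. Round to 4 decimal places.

0.0625

Chebyshev: P(|T − μ| ≥ t) ≤ Var(T)/t².
Var(T) = σ² = 8² = 64.
Bound = 64 / 1024 = 0.0625.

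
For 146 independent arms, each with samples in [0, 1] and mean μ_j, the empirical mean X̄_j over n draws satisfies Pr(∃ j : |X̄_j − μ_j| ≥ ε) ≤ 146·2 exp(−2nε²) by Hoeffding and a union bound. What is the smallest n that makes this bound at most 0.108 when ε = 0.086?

535

Need 2·146·exp(−2nε²) ≤ 0.108, i.e. exp(−2nε²) ≤ 0.108/292.
So 2nε² ≥ ln(292/0.108) = 7.902378.
Hence n ≥ 7.902378/(2·0.086²) = 534.233.
The smallest integer n is 535.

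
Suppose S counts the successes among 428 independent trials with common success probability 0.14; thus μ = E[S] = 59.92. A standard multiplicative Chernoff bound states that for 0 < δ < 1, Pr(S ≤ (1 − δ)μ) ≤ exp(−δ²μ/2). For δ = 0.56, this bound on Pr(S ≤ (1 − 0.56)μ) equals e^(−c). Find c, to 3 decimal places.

9.395

c = δ²μ/2 = 0.56²·59.92/2 = 9.3955.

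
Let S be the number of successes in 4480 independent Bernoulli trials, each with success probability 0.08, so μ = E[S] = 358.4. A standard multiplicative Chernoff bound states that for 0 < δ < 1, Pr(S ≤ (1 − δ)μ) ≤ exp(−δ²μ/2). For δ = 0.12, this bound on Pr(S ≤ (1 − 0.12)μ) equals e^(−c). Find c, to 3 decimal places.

2.580

c = δ²μ/2 = 0.12²·358.4/2 = 2.5805.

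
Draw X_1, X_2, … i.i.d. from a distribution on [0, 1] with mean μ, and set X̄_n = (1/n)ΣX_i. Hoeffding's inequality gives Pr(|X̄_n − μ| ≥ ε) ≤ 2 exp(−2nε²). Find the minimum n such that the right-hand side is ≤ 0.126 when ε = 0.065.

328

Require 2·exp(−2nε²) ≤ 0.126, i.e. 2nε² ≥ ln(2/0.126) = 2.764621.
So n ≥ 2.764621 / (2·0.065²) = 327.174.
The smallest integer n is 328.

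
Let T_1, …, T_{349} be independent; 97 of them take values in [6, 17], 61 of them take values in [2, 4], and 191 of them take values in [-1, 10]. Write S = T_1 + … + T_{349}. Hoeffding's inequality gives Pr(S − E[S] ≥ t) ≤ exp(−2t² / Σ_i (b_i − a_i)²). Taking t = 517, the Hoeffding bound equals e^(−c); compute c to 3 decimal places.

15.234

Σ(b_i − a_i)² = 97·11² + 61·2² + 191·11² = 35092.
c = 2t² / 35092 = 2·517² / 35092 = 15.2336.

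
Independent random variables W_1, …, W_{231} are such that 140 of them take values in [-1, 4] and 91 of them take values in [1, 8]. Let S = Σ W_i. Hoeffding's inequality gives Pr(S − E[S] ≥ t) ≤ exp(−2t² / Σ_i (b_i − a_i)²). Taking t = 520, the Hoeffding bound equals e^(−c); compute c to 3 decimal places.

67.948

Σ(b_i − a_i)² = 140·5² + 91·7² = 7959.
c = 2t² / 7959 = 2·520² / 7959 = 67.9482.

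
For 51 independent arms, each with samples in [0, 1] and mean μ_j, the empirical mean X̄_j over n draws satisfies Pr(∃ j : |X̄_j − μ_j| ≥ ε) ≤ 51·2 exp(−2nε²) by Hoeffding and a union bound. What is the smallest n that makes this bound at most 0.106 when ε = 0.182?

Need 2·51·exp(−2nε²) ≤ 0.106, i.e. exp(−2nε²) ≤ 0.106/102.
So 2nε² ≥ ln(102/0.106) = 6.869289.
Hence n ≥ 6.869289/(2·0.182²) = 103.691.
The smallest integer n is 104.

104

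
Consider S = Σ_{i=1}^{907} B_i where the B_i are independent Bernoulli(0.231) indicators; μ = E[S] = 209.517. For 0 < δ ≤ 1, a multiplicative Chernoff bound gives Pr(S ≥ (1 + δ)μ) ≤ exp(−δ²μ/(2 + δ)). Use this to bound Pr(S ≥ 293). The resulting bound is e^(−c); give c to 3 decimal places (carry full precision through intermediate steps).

Write 293 = (1 + δ)μ, so δ = 293/209.517 − 1 = 0.3984545…
Then the exponent is δ²μ/(2 + δ) = (293 − μ)² / (μ·(2 + δ)) = 13.869006.

13.869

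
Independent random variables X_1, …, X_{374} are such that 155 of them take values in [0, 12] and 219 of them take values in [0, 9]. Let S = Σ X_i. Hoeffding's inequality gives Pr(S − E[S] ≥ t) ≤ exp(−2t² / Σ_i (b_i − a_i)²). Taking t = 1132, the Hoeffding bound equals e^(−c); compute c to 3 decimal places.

Σ(b_i − a_i)² = 155·12² + 219·9² = 40059.
c = 2t² / 40059 = 2·1132² / 40059 = 63.9768.

63.977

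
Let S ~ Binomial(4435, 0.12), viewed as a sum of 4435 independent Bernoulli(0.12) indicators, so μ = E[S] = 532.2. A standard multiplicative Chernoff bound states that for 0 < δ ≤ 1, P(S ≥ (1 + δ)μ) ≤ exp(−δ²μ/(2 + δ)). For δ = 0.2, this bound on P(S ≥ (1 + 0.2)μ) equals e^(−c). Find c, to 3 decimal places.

c = δ²μ/(2 + δ) = 0.2²·532.2/(2 + 0.2) = 9.6764.

9.676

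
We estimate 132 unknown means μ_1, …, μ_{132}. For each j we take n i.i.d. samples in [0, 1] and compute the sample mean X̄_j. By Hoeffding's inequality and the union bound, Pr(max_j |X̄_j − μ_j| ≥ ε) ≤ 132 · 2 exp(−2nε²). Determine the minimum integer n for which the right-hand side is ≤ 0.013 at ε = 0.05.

1984

Need 2·132·exp(−2nε²) ≤ 0.013, i.e. exp(−2nε²) ≤ 0.013/264.
So 2nε² ≥ ln(264/0.013) = 9.918755.
Hence n ≥ 9.918755/(2·0.05²) = 1983.751.
The smallest integer n is 1984.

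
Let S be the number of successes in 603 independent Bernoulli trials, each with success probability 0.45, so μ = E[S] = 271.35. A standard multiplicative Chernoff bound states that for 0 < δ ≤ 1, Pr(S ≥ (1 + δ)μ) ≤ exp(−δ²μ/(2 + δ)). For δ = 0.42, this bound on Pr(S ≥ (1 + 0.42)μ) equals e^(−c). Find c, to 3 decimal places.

19.779

c = δ²μ/(2 + δ) = 0.42²·271.35/(2 + 0.42) = 19.7794.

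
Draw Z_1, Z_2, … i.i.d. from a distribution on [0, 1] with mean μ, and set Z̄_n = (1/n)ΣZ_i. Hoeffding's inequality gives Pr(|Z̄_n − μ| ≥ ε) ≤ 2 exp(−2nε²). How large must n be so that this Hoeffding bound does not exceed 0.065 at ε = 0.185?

51

Require 2·exp(−2nε²) ≤ 0.065, i.e. 2nε² ≥ ln(2/0.065) = 3.426515.
So n ≥ 3.426515 / (2·0.185²) = 50.059.
The smallest integer n is 51.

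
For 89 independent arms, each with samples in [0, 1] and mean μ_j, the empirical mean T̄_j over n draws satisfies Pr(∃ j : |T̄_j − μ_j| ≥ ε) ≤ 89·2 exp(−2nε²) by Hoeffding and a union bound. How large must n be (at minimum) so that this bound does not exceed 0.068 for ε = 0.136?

213

Need 2·89·exp(−2nε²) ≤ 0.068, i.e. exp(−2nε²) ≤ 0.068/178.
So 2nε² ≥ ln(178/0.068) = 7.870031.
Hence n ≥ 7.870031/(2·0.136²) = 212.750.
The smallest integer n is 213.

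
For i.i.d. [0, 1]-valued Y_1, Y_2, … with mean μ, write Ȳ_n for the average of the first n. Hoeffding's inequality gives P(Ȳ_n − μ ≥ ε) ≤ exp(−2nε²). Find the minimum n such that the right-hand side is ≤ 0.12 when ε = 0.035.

Require exp(−2nε²) ≤ 0.12, i.e. 2nε² ≥ ln(1/0.12) = 2.120264.
So n ≥ 2.120264 / (2·0.035²) = 865.414.
The smallest integer n is 866.

866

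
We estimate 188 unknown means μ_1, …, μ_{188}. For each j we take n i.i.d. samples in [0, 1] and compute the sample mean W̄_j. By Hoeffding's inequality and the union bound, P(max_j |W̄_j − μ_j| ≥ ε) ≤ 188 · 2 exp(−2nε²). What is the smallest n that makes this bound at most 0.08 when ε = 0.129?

Need 2·188·exp(−2nε²) ≤ 0.08, i.e. exp(−2nε²) ≤ 0.08/376.
So 2nε² ≥ ln(376/0.08) = 8.455318.
Hence n ≥ 8.455318/(2·0.129²) = 254.051.
The smallest integer n is 255.

255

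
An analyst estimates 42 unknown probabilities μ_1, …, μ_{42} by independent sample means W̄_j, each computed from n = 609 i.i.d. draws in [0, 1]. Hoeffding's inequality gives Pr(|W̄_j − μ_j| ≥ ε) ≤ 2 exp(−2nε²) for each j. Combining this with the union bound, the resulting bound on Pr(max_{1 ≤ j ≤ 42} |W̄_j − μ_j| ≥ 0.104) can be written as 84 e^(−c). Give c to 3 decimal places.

13.174

Union bound over the 42 events: Pr(max_{1 ≤ j ≤ 42} |W̄_j − μ_j| ≥ 0.104) ≤ 42·2·exp(−2nε²) = 84 exp(−2·609·0.104²).
So c = 2·609·0.104² = 13.1739.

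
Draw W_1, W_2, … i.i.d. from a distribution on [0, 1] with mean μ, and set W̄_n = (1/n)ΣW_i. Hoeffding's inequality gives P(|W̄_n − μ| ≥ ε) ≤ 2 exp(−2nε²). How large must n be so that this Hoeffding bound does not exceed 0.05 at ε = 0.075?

Require 2·exp(−2nε²) ≤ 0.05, i.e. 2nε² ≥ ln(2/0.05) = 3.688879.
So n ≥ 3.688879 / (2·0.075²) = 327.900.
The smallest integer n is 328.

328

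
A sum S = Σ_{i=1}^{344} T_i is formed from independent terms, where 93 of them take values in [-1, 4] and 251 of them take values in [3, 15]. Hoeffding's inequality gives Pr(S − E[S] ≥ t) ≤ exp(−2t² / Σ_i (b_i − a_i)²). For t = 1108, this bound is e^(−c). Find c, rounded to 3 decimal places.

Σ(b_i − a_i)² = 93·5² + 251·12² = 38469.
c = 2t² / 38469 = 2·1108² / 38469 = 63.8261.

63.826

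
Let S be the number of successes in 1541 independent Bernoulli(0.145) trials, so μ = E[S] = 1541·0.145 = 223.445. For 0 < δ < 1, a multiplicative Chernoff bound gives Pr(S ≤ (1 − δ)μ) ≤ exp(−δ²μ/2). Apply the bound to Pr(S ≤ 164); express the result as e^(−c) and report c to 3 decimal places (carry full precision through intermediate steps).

Write 164 = (1 − δ)μ, so δ = 1 − 164/223.445 = 0.2660386…
Then the exponent is δ²μ/2 = (μ − 164)²/(2μ) = 7.907333.

7.907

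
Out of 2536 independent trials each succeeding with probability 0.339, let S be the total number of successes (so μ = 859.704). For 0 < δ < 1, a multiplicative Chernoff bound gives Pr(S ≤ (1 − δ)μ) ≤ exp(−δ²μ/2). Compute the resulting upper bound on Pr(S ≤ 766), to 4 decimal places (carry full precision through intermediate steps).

Write 766 = (1 − δ)μ, so δ = 1 − 766/859.704 = 0.1089957…
Then the exponent is δ²μ/2 = (μ − 766)²/(2μ) = 5.106664.
Bound = exp(−5.106664) = 0.00606.

0.0061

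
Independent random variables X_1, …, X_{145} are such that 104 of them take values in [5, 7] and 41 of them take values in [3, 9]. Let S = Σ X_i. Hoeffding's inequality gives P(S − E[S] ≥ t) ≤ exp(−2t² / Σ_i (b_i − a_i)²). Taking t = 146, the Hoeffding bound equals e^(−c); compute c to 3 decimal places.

22.533

Σ(b_i − a_i)² = 104·2² + 41·6² = 1892.
c = 2t² / 1892 = 2·146² / 1892 = 22.5328.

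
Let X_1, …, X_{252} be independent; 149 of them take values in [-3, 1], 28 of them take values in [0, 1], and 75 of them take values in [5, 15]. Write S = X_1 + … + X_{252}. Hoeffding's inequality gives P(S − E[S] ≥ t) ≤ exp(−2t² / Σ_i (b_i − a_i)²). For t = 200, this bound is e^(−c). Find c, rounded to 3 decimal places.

Σ(b_i − a_i)² = 149·4² + 28·1² + 75·10² = 9912.
c = 2t² / 9912 = 2·200² / 9912 = 8.0710.

8.071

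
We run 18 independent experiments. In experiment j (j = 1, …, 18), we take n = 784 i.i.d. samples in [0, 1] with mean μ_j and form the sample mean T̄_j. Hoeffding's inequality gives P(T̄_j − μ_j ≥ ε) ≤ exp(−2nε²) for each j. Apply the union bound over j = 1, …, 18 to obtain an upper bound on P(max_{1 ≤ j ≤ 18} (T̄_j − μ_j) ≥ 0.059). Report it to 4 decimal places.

Per-experiment Hoeffding bound: exp(−2·784·0.059²) = exp(−5.45821) = 0.0042612.
Union bound over 18 events: 18·0.0042612 = 0.07670.

0.0767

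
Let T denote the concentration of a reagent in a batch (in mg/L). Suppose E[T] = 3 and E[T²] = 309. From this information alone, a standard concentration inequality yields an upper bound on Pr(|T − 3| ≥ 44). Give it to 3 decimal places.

0.155

The first two moments determine the variance, so Chebyshev's inequality is the sharpest standard bound available.
Var(T) = E[T²] − (E[T])² = 309 − 9 = 300.
Chebyshev's inequality: Pr(|T − μ| ≥ t) ≤ Var(T)/t² = 300/1936 = 0.1550.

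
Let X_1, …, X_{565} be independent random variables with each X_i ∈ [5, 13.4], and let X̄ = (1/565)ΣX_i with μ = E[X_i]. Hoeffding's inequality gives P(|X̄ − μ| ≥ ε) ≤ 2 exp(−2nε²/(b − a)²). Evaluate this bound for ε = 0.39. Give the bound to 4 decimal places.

Exponent: 2nε²/(b − a)² = 2·565·0.39² / 8.4² = 2.43584.
Bound = 2·exp(−2.43584) = 0.17505.

0.1750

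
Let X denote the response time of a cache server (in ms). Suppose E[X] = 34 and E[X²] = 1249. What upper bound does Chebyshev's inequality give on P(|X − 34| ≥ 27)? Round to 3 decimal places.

0.128

Var(X) = E[X²] − (E[X])² = 1249 − 1156 = 93.
Chebyshev's inequality: P(|X − μ| ≥ t) ≤ Var(X)/t² = 93/729 = 0.1276.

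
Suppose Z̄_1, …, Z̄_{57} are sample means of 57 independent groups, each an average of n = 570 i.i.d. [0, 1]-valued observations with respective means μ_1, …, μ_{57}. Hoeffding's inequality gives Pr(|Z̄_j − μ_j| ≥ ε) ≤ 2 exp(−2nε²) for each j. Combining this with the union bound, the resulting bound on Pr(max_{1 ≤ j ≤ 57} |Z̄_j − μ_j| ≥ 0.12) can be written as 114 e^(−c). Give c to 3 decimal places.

16.416

Union bound over the 57 events: Pr(max_{1 ≤ j ≤ 57} |Z̄_j − μ_j| ≥ 0.12) ≤ 57·2·exp(−2nε²) = 114 exp(−2·570·0.12²).
So c = 2·570·0.12² = 16.4160.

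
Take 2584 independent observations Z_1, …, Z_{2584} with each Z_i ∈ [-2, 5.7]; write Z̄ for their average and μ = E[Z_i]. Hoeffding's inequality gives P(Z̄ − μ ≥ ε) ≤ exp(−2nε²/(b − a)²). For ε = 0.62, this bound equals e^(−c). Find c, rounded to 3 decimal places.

33.506

c = 2nε²/(b − a)² = 2·2584·0.62² / 7.7² = 33.5061.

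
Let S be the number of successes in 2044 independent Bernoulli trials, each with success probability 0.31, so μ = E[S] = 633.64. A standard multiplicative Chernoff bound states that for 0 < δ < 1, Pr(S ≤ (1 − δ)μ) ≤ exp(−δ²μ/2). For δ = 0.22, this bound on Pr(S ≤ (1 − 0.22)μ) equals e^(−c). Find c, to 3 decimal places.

c = δ²μ/2 = 0.22²·633.64/2 = 15.3341.

15.334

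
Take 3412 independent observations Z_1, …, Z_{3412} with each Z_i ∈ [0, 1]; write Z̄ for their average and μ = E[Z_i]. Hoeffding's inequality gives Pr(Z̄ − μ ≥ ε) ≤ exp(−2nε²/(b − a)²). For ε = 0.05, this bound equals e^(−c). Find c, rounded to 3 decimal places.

17.060

c = 2nε²/(b − a)² = 2·3412·0.05² / 1² = 17.0600.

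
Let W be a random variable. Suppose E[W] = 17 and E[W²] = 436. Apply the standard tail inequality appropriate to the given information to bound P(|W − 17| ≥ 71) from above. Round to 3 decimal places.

0.029

The first two moments determine the variance, so Chebyshev's inequality is the sharpest standard bound available.
Var(W) = E[W²] − (E[W])² = 436 − 289 = 147.
Chebyshev's inequality: P(|W − μ| ≥ t) ≤ Var(W)/t² = 147/5041 = 0.0292.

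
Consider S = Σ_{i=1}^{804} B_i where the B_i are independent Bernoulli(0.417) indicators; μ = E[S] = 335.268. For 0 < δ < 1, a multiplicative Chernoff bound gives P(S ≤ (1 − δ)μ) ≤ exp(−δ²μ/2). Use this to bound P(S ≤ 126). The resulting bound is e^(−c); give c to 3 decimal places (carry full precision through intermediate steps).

65.311

Write 126 = (1 − δ)μ, so δ = 1 − 126/335.268 = 0.6241813…
Then the exponent is δ²μ/2 = (μ − 126)²/(2μ) = 65.310581.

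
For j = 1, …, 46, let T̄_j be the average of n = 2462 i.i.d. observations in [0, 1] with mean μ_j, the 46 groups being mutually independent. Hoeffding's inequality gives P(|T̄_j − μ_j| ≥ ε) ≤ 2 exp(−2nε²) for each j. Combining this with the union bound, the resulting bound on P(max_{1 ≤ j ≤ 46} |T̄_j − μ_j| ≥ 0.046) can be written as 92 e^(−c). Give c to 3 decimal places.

Union bound over the 46 events: P(max_{1 ≤ j ≤ 46} |T̄_j − μ_j| ≥ 0.046) ≤ 46·2·exp(−2nε²) = 92 exp(−2·2462·0.046²).
So c = 2·2462·0.046² = 10.4192.

10.419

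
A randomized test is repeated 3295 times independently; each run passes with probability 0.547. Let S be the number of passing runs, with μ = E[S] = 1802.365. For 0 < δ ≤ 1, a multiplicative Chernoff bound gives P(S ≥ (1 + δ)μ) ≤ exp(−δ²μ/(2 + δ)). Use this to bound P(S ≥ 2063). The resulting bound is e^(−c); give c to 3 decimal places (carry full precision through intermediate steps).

Write 2063 = (1 + δ)μ, so δ = 2063/1802.365 − 1 = 0.1446072…
Then the exponent is δ²μ/(2 + δ) = (2063 − μ)² / (μ·(2 + δ)) = 17.574176.

17.574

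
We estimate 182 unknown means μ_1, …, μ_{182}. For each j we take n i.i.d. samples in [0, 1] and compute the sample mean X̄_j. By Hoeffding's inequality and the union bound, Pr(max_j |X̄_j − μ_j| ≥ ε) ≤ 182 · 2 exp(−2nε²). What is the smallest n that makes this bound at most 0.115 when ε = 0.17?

Need 2·182·exp(−2nε²) ≤ 0.115, i.e. exp(−2nε²) ≤ 0.115/364.
So 2nε² ≥ ln(364/0.115) = 8.059977.
Hence n ≥ 8.059977/(2·0.17²) = 139.446.
The smallest integer n is 140.

140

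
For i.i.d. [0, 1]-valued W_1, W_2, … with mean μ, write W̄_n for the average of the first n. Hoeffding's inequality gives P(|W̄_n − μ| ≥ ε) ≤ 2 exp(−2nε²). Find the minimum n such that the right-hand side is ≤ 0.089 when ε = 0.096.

169

Require 2·exp(−2nε²) ≤ 0.089, i.e. 2nε² ≥ ln(2/0.089) = 3.112266.
So n ≥ 3.112266 / (2·0.096²) = 168.851.
The smallest integer n is 169.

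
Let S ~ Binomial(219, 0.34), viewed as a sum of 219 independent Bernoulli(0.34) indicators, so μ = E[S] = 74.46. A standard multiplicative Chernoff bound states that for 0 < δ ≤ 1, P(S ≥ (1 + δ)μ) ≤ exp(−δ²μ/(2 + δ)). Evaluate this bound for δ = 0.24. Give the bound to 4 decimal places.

Exponent = δ²μ/(2 + δ) = 0.24²·74.46/2.24 = 1.9147.
Bound = exp(−1.9147) = 0.14739.

0.1474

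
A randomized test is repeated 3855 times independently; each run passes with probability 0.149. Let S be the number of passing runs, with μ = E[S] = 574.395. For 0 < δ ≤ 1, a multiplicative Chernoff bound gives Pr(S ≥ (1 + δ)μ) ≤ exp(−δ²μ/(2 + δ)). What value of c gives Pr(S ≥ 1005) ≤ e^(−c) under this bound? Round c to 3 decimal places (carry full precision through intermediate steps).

117.400

Write 1005 = (1 + δ)μ, so δ = 1005/574.395 − 1 = 0.749667…
Then the exponent is δ²μ/(2 + δ) = (1005 − μ)² / (μ·(2 + δ)) = 117.399806.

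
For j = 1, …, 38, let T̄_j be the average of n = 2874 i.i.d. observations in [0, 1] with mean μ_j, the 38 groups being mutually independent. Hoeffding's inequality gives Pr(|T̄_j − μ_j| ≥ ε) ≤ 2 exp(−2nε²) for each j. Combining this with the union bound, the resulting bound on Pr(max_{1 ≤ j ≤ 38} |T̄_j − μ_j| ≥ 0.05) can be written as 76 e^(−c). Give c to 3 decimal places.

14.370

Union bound over the 38 events: Pr(max_{1 ≤ j ≤ 38} |T̄_j − μ_j| ≥ 0.05) ≤ 38·2·exp(−2nε²) = 76 exp(−2·2874·0.05²).
So c = 2·2874·0.05² = 14.3700.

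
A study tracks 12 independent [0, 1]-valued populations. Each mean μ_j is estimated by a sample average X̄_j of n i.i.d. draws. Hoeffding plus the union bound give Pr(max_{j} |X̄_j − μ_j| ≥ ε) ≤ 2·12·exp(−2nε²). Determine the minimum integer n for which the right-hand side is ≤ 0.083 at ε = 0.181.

Need 2·12·exp(−2nε²) ≤ 0.083, i.e. exp(−2nε²) ≤ 0.083/24.
So 2nε² ≥ ln(24/0.083) = 5.666969.
Hence n ≥ 5.666969/(2·0.181²) = 86.490.
The smallest integer n is 87.

87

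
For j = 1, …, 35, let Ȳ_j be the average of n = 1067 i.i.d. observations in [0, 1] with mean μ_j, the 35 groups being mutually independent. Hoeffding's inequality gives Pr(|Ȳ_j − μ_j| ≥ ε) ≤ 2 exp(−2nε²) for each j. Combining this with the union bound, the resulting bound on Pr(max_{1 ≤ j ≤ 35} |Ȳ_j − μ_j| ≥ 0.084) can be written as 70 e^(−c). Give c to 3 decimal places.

Union bound over the 35 events: Pr(max_{1 ≤ j ≤ 35} |Ȳ_j − μ_j| ≥ 0.084) ≤ 35·2·exp(−2nε²) = 70 exp(−2·1067·0.084²).
So c = 2·1067·0.084² = 15.0575.

15.058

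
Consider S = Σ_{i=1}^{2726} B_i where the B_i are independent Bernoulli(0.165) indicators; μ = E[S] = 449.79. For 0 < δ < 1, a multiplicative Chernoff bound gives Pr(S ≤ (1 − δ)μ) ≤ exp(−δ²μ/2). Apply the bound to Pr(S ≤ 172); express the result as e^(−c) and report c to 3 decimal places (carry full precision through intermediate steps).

85.781

Write 172 = (1 − δ)μ, so δ = 1 − 172/449.79 = 0.6175993…
Then the exponent is δ²μ/2 = (μ − 172)²/(2μ) = 85.781458.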